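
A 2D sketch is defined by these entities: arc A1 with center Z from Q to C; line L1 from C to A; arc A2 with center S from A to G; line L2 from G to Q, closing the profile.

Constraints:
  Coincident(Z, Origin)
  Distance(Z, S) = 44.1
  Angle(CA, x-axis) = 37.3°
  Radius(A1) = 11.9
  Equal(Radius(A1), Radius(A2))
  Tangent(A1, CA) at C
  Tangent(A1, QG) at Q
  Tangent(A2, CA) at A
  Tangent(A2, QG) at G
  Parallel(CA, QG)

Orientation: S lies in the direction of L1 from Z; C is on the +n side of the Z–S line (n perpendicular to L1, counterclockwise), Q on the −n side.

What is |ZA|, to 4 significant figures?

45.68

The slot axis is L1's direction at 37.3°, so u = (cos 37.3°, sin 37.3°) = (0.7955, 0.6060) and n = (−sin 37.3°, cos 37.3°) = (-0.6060, 0.7955). Z is at the origin and S lies 44.1 along u from Z, so S = 44.1·u = (35.08, 26.72). Tangency of A1 to both parallel lines with radius 11.9 puts C and Q at Z ± 11.9·n: C = (-7.211, 9.466), Q = (7.211, -9.466). Equal radii place A and G the same way about S: A = S + 11.9·n = (27.87, 36.19), G = S − 11.9·n = (42.29, 17.26). Then |ZA| = |A − Z| = 45.68.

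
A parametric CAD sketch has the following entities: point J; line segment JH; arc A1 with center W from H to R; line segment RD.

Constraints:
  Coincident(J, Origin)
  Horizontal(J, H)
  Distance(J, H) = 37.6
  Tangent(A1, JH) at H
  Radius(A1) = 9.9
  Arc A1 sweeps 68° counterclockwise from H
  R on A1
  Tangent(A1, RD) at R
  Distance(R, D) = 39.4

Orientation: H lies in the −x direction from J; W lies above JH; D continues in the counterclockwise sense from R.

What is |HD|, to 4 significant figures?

48.97

On A1, H sits at bearing -90° from W; a 68° counterclockwise sweep puts R at bearing -22°, so R = W + 9.9·(cos -22°, sin -22°) = (-28.42, 6.191). A1 meets RD tangentially, so WR is at right angles to RD, so RD runs along (−sin -22°, cos -22°); with |RD| = 39.4, D = (-13.66, 42.72). Then |HD| = |D − H| = 48.97.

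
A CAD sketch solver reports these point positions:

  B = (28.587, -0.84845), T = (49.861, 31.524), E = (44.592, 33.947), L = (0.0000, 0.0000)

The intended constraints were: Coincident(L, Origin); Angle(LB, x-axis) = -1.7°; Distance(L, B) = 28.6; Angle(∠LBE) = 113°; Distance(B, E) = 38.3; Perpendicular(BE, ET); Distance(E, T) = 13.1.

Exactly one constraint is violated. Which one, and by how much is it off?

Distance(E, T) = 13.1 — off by 7.30.

L = (0.00, 0.00) ✓; LB at -1.700° ✓; |LB| = 28.60 ✓; ∠LBE = 113.0° ✓; |BE| = 38.30 ✓; ∠(BE, ET) = 89.99° ✓; |ET| = 5.799 ✗.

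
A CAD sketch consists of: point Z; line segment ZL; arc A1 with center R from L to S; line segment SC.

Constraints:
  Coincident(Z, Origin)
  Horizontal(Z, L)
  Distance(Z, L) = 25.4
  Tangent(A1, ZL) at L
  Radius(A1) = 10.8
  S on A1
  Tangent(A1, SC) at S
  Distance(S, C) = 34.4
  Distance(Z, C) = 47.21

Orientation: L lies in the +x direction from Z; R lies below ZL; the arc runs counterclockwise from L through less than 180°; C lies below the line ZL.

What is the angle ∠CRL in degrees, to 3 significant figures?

162°

Checks: Z = (0.00, 0.00) ✓; |RS| = 10.80 ✓; ∠(RS, SC) = 90.00° ✓; |SC| = 34.40 ✓; |ZC| = 47.21 ✓.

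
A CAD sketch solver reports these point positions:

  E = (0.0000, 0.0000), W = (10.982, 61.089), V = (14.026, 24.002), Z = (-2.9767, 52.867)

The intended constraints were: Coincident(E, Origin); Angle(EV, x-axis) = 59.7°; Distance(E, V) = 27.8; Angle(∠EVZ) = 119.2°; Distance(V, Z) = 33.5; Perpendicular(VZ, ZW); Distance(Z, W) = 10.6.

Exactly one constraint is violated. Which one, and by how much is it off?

Distance(Z, W) = 10.6 — off by 5.60.

E = (0.00, 0.00) ✓; EV at 59.70° ✓; |EV| = 27.80 ✓; ∠EVZ = 119.2° ✓; |VZ| = 33.50 ✓; ∠(VZ, ZW) = 90.00° ✓; |ZW| = 16.20 ✗.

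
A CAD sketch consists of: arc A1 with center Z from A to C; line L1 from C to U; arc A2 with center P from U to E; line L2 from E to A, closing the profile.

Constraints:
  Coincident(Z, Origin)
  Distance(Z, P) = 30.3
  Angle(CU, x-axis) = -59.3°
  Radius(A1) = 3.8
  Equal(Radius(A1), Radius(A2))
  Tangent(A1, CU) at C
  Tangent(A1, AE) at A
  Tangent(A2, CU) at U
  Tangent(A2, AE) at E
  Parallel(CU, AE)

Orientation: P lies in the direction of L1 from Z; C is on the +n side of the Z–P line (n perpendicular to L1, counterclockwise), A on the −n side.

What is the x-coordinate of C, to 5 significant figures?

3.2674

The slot axis is L1's direction at -59.3°, so u = (cos -59.3°, sin -59.3°) = (0.51054, -0.85985) and n = (−sin -59.3°, cos -59.3°) = (0.85985, 0.51054). Z is at the origin and P lies 30.3 along u from Z, so P = 30.3·u = (15.469, -26.054). Tangency of A1 to both parallel lines with radius 3.8 puts C and A at Z ± 3.8·n: C = (3.2674, 1.9401), A = (-3.2674, -1.9401). So C.x = 3.2674.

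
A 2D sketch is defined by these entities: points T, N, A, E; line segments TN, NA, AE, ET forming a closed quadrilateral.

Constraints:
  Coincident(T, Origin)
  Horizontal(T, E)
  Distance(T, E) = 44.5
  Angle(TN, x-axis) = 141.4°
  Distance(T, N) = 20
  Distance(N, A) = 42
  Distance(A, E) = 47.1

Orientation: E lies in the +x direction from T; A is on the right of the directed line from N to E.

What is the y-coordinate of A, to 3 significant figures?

-24.5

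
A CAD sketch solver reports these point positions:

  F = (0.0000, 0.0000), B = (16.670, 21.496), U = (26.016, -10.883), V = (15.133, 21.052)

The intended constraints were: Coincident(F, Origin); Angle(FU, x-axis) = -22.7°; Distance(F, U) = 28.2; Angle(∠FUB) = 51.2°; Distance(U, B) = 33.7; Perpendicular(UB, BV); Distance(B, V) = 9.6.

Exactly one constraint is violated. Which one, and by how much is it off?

Distance(B, V) = 9.6 — off by 8.00.

F = (0.00, 0.00) ✓; FU at -22.70° ✓; |FU| = 28.20 ✓; ∠FUB = 51.20° ✓; |UB| = 33.70 ✓; ∠(UB, BV) = 90.01° ✓; |BV| = 1.600 ✗.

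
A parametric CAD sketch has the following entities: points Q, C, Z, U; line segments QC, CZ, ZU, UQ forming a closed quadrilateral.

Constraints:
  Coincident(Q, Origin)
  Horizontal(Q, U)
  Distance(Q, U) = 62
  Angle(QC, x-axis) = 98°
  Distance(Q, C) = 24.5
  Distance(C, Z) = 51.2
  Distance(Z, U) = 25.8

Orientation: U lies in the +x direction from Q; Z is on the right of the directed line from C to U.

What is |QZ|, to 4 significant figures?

37.81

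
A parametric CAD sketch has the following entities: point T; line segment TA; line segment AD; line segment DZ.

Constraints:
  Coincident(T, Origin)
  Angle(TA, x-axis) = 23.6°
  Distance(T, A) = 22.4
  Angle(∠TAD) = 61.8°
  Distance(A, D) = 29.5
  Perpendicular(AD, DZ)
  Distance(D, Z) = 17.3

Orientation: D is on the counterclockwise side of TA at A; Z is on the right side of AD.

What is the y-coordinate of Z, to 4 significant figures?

40.81

T is at the origin; TA runs at 23.6° with length 22.4, so A = 22.4·(cos 23.6°, sin 23.6°) = (20.53, 8.968). ∠TAD = 61.8°, so AD runs at 23.6° + (180° − 61.8°) = 141.8° from the x-axis; with |AD| = 29.5, D = A + 29.5·(cos 141.8°, sin 141.8°) = (-2.656, 27.21). The perpendicularity gives DZ at right angles to AD; with |DZ| = 17.3 on the right of AD, Z = D + 17.3·(0.6184, 0.7859) = (8.042, 40.81). So Z.y = 40.81.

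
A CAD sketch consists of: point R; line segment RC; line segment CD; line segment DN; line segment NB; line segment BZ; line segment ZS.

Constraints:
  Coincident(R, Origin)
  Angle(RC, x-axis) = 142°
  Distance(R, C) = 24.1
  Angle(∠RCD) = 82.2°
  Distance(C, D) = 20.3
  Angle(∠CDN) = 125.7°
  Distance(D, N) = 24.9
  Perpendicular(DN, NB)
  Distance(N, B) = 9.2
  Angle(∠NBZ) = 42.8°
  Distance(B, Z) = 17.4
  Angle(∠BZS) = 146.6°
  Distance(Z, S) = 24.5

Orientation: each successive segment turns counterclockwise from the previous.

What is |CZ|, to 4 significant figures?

31.99

R is at the origin; RC runs at 142.0° with length 24.1, so C = (-18.99, 14.84). ∠RCD = 82.2° gives CD at -120.2° from the x-axis; with |CD| = 20.3, D = (-29.20, -2.707). ∠CDN = 125.7° gives DN at -65.90° from the x-axis; with |DN| = 24.9, N = (-19.03, -25.44). DN is perpendicular to NB, so NB runs at 24.10°; with |NB| = 9.2, B = (-10.64, -21.68). ∠NBZ = 42.8° gives BZ at 161.3° from the x-axis; with |BZ| = 17.4, Z = (-27.12, -16.10). Then |CZ| = |Z − C| = 31.99.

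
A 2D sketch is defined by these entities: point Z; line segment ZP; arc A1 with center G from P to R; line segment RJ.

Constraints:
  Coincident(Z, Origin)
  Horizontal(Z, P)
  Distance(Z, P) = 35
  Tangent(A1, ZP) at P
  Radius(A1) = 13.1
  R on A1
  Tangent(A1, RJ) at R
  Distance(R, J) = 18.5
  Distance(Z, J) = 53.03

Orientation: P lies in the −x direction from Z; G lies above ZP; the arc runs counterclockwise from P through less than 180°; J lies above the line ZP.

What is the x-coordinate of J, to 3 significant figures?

-39.6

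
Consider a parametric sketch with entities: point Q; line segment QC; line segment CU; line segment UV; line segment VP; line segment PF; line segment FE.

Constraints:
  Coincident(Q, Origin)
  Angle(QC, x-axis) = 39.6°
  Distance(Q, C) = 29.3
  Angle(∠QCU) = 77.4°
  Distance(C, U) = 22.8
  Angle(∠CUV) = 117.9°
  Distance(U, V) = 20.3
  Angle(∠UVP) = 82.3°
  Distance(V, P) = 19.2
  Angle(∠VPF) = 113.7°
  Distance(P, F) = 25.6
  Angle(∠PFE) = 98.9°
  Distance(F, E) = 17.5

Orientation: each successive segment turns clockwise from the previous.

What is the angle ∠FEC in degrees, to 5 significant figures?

5.0920°

Q is at the origin; QC runs at 39.6° with length 29.3, so C = (22.576, 18.677). ∠QCU = 77.4° gives CU at -63.000° from the x-axis; with |CU| = 22.8, U = (32.927, -1.6384). ∠CUV = 117.9° gives UV at -125.10° from the x-axis; with |UV| = 20.3, V = (21.254, -18.247). ∠UVP = 82.3° gives VP at 137.20° from the x-axis; with |VP| = 19.2, P = (7.1668, -5.2016). ∠VPF = 113.7° gives PF at 70.900° from the x-axis; with |PF| = 25.6, F = (15.544, 18.989). ∠PFE = 98.9° gives FE at -10.200° from the x-axis; with |FE| = 17.5, E = (32.767, 15.890). Then cos ∠FEC = EF·EC / (|EF||EC|), giving 5.0920°.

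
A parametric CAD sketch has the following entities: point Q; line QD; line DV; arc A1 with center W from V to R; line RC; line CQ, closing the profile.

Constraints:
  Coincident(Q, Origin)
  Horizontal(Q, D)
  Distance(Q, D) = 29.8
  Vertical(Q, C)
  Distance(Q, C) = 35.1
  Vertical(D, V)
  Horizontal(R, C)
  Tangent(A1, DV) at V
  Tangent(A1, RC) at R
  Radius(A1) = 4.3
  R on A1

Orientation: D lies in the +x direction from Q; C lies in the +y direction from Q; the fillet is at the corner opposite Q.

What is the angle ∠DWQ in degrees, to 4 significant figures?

47.57°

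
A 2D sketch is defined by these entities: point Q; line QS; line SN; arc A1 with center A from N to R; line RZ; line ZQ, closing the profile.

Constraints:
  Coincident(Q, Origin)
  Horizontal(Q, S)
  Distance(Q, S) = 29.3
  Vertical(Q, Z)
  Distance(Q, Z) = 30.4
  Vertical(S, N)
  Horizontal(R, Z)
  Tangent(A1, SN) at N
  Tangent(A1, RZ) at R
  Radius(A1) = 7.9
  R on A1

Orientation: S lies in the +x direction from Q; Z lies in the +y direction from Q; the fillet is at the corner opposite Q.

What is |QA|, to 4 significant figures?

31.05

Q is at the origin; QS is horizontal with |QS| = 29.3 and S on the +x side, so S = (29.30, 0.000). Q and Z share the same x with |QZ| = 30.4 and Z on the +y side, so Z = (0.000, 30.40). The virtual corner opposite Q is at (29.30, 30.40). A1 meets SN tangentially, so AN is at right angles to SN and since A1 is tangent to RZ there, AR ⟂ RZ, with radius 7.9, so the center A sits 7.9 in from both sides at A = (21.40, 22.50). Then |QA| = |A − Q| = 31.05.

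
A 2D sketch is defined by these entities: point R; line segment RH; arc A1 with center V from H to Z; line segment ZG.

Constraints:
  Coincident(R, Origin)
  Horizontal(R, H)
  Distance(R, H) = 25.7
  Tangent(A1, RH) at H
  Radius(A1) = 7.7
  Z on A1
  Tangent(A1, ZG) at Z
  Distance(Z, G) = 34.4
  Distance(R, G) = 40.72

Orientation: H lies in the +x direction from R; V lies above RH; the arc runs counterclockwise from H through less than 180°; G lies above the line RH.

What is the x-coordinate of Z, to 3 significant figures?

31.7

R is at the origin; R and H share the same y with |RH| = 25.7 and H on the +x side, so H = (25.7, 0.00). The tangent condition forces VH to be normal to RH, so V = H + (0, 7.7) = (25.7, 7.70). Since VZ ⟂ ZG (tangency), |VG| = √(7.7² + 34.4²) = 35.3 regardless of where Z sits on A1. So G lies on both circle(R, 40.72) and circle(V, 35.3); the above-RH intersection is G = (10.3, 39.4). Z is the foot of the tangent from G: Z = (31.7, 12.5).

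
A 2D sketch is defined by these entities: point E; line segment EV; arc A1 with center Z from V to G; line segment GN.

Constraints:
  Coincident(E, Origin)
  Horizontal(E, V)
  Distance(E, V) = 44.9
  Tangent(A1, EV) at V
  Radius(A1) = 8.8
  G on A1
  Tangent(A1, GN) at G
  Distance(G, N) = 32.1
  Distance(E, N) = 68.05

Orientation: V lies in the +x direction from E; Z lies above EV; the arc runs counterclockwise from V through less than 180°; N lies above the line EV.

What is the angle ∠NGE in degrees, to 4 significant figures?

100.6°

E is at the origin; EV is horizontal with |EV| = 44.9 and V on the +x side, so V = (44.90, 0.000). Since A1 is tangent to EV there, ZV ⟂ EV, so Z = V + (0, 8.8) = (44.90, 8.800). Since ZG ⟂ GN (tangency), |ZN| = √(8.8² + 32.1²) = 33.28 regardless of where G sits on A1. So N lies on both circle(E, 68.05) and circle(Z, 33.28); the above-EV intersection is N = (54.58, 40.65). G is the foot of the tangent from N: G = (53.70, 8.559).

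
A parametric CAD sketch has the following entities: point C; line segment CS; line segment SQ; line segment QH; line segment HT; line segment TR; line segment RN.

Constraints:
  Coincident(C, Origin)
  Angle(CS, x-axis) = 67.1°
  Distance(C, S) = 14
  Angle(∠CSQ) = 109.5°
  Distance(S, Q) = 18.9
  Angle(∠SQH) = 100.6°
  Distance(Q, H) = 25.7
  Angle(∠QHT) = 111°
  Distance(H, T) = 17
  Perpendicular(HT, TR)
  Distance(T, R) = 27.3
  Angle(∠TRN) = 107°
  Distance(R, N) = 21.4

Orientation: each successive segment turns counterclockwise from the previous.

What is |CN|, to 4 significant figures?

22.87

C is at the origin; CS runs at 67.1° with length 14.0, so S = (5.448, 12.90). ∠CSQ = 109.5° gives SQ at 137.6° from the x-axis; with |SQ| = 18.9, Q = (-8.509, 25.64). ∠SQH = 100.6° gives QH at -143.0° from the x-axis; with |QH| = 25.7, H = (-29.03, 10.17). ∠QHT = 111.0° gives HT at -74.00° from the x-axis; with |HT| = 17.0, T = (-24.35, -6.167). HT ⟂ TR, so TR runs at 16.00°; with |TR| = 27.3, R = (1.894, 1.358). ∠TRN = 107.0° gives RN at 89.00° from the x-axis; with |RN| = 21.4, N = (2.268, 22.75). Then |CN| = |N − C| = 22.87.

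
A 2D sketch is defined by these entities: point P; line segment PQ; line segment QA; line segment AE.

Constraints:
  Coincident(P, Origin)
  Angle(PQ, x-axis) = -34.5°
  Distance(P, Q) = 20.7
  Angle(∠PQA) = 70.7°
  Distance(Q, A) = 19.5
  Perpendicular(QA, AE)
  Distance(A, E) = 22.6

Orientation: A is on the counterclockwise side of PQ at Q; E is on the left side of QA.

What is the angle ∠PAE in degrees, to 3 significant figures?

32.9°

P is at the origin; PQ runs at -34.5° with length 20.7, so Q = 20.7·(cos -34.5°, sin -34.5°) = (17.1, -11.7). ∠PQA = 70.7°, so QA runs at -34.5° + (180° − 70.7°) = 74.8° from the x-axis; with |QA| = 19.5, A = Q + 19.5·(cos 74.8°, sin 74.8°) = (22.2, 7.09). QA is perpendicular to AE; with |AE| = 22.6 on the left of QA, E = A + 22.6·(-0.965, 0.262) = (0.363, 13.0). Then cos ∠PAE = AP·AE / (|AP||AE|), giving 32.9°.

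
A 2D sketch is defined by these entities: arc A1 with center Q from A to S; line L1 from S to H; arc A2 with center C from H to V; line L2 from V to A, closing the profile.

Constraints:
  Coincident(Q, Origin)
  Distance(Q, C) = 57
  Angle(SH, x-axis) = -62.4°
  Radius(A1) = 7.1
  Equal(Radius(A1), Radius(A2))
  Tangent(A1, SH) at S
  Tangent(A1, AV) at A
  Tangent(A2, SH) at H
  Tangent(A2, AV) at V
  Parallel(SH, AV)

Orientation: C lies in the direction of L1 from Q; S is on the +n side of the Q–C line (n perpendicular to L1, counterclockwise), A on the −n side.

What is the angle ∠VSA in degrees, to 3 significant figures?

76.0°

The slot axis is L1's direction at -62.4°, so u = (cos -62.4°, sin -62.4°) = (0.463, -0.886) and n = (−sin -62.4°, cos -62.4°) = (0.886, 0.463). Q is at the origin and C lies 57.0 along u from Q, so C = 57.0·u = (26.4, -50.5). Tangency of A1 to both parallel lines with radius 7.1 puts S and A at Q ± 7.1·n: S = (6.29, 3.29), A = (-6.29, -3.29). Equal radii place H and V the same way about C: H = C + 7.1·n = (32.7, -47.2), V = C − 7.1·n = (20.1, -53.8). Then cos ∠VSA = SV·SA / (|SV||SA|), giving 76.0°.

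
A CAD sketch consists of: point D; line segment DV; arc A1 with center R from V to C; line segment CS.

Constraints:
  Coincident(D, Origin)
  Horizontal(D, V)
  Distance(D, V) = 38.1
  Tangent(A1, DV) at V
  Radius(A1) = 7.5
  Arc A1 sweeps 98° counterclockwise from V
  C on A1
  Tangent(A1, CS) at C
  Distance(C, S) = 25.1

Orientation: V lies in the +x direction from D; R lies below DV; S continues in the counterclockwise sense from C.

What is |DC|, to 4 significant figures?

31.84

D is at the origin; D and V share the same y with |DV| = 38.1 and V on the +x side, so V = (38.10, 0.000). Tangency of A1 to DV means the radius RV is perpendicular to DV, so R = V + (0, -7.5) = (38.10, -7.500). On A1, V sits at bearing 90° from R; a 98° counterclockwise sweep puts C at bearing 188°, so C = R + 7.5·(cos 188°, sin 188°) = (30.67, -8.544). Then |DC| = |C − D| = 31.84.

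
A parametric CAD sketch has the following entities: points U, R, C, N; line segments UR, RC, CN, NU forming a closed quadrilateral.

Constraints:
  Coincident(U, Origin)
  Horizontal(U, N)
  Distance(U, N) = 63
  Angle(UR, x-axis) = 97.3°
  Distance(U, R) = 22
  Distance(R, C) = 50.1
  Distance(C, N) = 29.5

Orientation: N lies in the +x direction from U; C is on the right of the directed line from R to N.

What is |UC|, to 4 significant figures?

36.98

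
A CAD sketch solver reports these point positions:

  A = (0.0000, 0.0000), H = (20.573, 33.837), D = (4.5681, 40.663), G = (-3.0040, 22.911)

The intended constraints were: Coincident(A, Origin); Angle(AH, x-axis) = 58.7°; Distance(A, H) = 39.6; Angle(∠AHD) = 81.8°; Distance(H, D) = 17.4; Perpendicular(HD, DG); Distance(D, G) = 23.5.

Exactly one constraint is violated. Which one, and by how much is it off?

Distance(D, G) = 23.5 — off by 4.20.

A = (0.00, 0.00) ✓; AH at 58.70° ✓; |AH| = 39.60 ✓; ∠AHD = 81.80° ✓; |HD| = 17.40 ✓; ∠(HD, DG) = 90.00° ✓; |DG| = 19.30 ✗.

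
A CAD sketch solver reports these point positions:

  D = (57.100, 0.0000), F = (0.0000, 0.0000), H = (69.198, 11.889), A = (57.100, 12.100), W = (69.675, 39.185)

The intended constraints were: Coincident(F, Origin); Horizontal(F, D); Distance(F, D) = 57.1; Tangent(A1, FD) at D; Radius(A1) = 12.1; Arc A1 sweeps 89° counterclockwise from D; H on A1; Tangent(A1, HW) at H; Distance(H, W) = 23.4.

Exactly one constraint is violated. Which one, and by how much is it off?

Distance(H, W) = 23.4 — off by 3.90.

F = (0.00, 0.00) ✓; F.y = 0.00, D.y = 0.00 ✓; |FD| = 57.10 ✓; ∠(AD, DF) = 90.00° ✓; |AD| = 12.10 ✓; bearing(A→H) − bearing(A→D) = 89.00° ✓; |AH| = 12.10 ✓; ∠(AH, HW) = 90.00° ✓; |HW| = 27.30 ✗.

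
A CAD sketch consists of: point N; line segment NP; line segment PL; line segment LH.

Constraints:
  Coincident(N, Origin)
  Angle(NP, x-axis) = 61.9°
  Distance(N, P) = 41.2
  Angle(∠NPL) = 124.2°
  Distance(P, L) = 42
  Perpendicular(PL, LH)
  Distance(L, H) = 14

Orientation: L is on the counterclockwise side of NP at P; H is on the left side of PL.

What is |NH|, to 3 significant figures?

68.2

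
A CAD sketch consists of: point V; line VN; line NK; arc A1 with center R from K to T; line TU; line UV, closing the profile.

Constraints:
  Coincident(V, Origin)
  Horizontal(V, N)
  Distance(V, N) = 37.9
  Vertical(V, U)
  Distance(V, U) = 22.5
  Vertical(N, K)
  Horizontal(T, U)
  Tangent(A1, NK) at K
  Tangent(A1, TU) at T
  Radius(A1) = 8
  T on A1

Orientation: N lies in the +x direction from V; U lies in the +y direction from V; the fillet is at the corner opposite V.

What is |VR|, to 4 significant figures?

33.23

V is at the origin; V and N share the same y with |VN| = 37.9 and N on the +x side, so N = (37.90, 0.000). VU is vertical with |VU| = 22.5 and U on the +y side, so U = (0.000, 22.50). The virtual corner opposite V is at (37.90, 22.50). A1 meets NK tangentially, so RK is at right angles to NK and the tangent condition forces RT to be normal to TU, with radius 8.0, so the center R sits 8.0 in from both sides at R = (29.90, 14.50). Then |VR| = |R − V| = 33.23.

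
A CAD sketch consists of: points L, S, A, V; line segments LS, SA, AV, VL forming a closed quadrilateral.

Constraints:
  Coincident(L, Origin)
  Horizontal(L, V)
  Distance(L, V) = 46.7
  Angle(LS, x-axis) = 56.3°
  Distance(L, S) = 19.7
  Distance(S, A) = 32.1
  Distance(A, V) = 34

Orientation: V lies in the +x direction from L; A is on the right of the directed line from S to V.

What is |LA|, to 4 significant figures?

22.34

L is at the origin; LV is horizontal with |LV| = 46.7 and V in +x, so V = (46.7, 0). LS runs at 56.3° with |LS| = 19.7, so S = (10.93, 16.39). A is determined by |SA| = 32.1 and |AV| = 34.0 together: it lies at the intersection of circle(S, 32.1) and circle(V, 34.0). With |SV| = 39.35, the foot of the radical line on SV is 18.08 from S and the perpendicular offset is √(32.1² − 18.08²) = 26.53. Taking the right-of-SV solution: A = (16.31, -15.26).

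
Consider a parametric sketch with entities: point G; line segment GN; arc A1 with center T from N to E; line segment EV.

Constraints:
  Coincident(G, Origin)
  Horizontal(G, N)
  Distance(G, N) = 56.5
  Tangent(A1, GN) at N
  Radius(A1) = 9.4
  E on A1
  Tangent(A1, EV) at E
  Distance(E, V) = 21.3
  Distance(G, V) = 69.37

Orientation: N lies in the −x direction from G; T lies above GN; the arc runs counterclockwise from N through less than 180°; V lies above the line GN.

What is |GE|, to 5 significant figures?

51.142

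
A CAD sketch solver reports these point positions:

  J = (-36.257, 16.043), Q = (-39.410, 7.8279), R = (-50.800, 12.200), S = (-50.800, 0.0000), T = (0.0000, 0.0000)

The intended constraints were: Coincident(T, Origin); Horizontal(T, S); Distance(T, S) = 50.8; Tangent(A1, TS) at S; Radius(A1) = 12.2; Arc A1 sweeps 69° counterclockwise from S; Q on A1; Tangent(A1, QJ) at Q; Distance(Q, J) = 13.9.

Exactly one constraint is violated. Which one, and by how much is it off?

Distance(Q, J) = 13.9 — off by 5.10.

T = (0.00, 0.00) ✓; T.y = 0.00, S.y = 0.00 ✓; |TS| = 50.80 ✓; ∠(RS, ST) = 90.00° ✓; |RS| = 12.20 ✓; bearing(R→Q) − bearing(R→S) = 69.00° ✓; |RQ| = 12.20 ✓; ∠(RQ, QJ) = 90.00° ✓; |QJ| = 8.799 ✗.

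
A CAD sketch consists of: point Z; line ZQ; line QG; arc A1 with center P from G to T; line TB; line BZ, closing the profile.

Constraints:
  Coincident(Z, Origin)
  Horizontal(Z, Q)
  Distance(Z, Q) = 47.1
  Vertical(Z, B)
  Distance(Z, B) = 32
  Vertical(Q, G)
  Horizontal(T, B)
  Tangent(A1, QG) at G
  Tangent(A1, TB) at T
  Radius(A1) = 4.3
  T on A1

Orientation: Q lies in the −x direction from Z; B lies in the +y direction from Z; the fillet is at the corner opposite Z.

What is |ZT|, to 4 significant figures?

53.44

The virtual corner opposite Z is at (-47.10, 32.00). The tangent condition forces PG to be normal to QG and tangency of A1 to TB means the radius PT is perpendicular to TB, with radius 4.3, so the center P sits 4.3 in from both sides at P = (-42.80, 27.70). That places the tangent points at G = (-47.10, 27.70) on QG and T = (-42.80, 32.00) on TB. Then |ZT| = |T − Z| = 53.44.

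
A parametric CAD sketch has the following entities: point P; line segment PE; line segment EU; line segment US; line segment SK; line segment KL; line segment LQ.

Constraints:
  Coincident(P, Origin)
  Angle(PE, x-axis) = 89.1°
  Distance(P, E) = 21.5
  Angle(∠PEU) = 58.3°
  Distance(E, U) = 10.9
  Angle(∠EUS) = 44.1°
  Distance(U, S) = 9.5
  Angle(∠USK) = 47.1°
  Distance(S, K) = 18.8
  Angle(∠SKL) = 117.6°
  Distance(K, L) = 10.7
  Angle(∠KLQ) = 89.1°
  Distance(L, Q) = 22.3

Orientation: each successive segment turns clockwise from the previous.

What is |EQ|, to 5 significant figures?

23.614

P is at the origin; PE runs at 89.1° with length 21.5, so E = (0.33771, 21.497). ∠PEU = 58.3° gives EU at -32.600° from the x-axis; with |EU| = 10.9, U = (9.5204, 15.625). ∠EUS = 44.1° gives US at -168.50° from the x-axis; with |US| = 9.5, S = (0.21115, 13.731). ∠USK = 47.1° gives SK at 58.600° from the x-axis; with |SK| = 18.8, K = (10.006, 29.778). ∠SKL = 117.6° gives KL at -3.8000° from the x-axis; with |KL| = 10.7, L = (20.683, 29.068). ∠KLQ = 89.1° gives LQ at -94.700° from the x-axis; with |LQ| = 22.3, Q = (18.855, 6.8434). Then |EQ| = |Q − E| = 23.614.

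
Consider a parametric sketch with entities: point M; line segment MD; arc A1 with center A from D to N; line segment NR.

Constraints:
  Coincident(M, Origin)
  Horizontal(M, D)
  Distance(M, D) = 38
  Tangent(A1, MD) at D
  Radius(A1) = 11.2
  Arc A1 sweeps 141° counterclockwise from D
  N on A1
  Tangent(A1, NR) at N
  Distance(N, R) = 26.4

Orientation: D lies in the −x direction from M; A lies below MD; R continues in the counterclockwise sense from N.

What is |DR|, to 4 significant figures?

38.92

On A1, D sits at bearing 90° from A; a 141° counterclockwise sweep puts N at bearing 231°, so N = A + 11.2·(cos 231°, sin 231°) = (-45.05, -19.90). Tangency of A1 to NR means the radius AN is perpendicular to NR, so NR runs along (−sin 231°, cos 231°); with |NR| = 26.4, R = (-24.53, -36.52). Then |DR| = |R − D| = 38.92.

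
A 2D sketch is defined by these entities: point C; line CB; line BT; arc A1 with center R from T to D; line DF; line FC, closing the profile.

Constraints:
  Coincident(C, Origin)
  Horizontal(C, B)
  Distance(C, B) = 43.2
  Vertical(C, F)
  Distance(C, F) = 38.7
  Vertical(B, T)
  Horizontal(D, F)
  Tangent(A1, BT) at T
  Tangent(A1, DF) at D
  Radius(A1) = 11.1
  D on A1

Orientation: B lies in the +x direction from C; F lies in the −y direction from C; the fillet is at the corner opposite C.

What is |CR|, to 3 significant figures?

42.3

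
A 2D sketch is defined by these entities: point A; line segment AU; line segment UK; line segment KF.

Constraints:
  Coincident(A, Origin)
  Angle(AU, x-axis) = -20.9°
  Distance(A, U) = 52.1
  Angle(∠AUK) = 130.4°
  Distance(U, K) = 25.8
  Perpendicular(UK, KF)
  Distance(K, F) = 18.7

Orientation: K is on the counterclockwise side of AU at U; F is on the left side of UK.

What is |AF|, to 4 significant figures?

63.15

A is at the origin; AU runs at -20.9° with length 52.1, so U = 52.1·(cos -20.9°, sin -20.9°) = (48.67, -18.59). ∠AUK = 130.4°, so UK runs at -20.9° + (180° − 130.4°) = 28.70° from the x-axis; with |UK| = 25.8, K = U + 25.8·(cos 28.70°, sin 28.70°) = (71.30, -6.196). UK ⟂ KF; with |KF| = 18.7 on the left of UK, F = K + 18.7·(-0.4802, 0.8771) = (62.32, 10.21). Then |AF| = |F − A| = 63.15.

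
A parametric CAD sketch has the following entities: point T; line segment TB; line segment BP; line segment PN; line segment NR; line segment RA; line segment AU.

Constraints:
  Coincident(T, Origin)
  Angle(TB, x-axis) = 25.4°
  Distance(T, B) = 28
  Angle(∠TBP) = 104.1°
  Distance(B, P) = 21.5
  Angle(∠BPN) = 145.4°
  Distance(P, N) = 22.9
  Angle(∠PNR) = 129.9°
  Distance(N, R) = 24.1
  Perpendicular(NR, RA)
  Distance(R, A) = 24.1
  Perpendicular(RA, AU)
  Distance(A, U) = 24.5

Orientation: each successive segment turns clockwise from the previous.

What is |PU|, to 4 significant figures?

15.71

T is at the origin; TB runs at 25.4° with length 28.0, so B = (25.29, 12.01). ∠TBP = 104.1° gives BP at -50.50° from the x-axis; with |BP| = 21.5, P = (38.97, -4.580). ∠BPN = 145.4° gives PN at -85.10° from the x-axis; with |PN| = 22.9, N = (40.93, -27.40). ∠PNR = 129.9° gives NR at -135.2° from the x-axis; with |NR| = 24.1, R = (23.82, -44.38). NR is perpendicular to RA, so RA runs at 134.8°; with |RA| = 24.1, A = (6.843, -27.28). RA is perpendicular to AU, so AU runs at 44.80°; with |AU| = 24.5, U = (24.23, -10.01). Then |PU| = |U − P| = 15.71.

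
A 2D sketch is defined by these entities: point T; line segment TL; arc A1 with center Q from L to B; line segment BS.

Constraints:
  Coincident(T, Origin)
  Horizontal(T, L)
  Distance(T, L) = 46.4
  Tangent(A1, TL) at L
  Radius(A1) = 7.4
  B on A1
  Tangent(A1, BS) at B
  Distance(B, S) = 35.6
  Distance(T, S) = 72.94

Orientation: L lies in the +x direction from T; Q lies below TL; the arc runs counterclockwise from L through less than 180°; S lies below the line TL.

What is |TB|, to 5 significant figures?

41.913

Checks: |QB| = 7.400 ✓; ∠(QB, BS) = 90.00° ✓; |BS| = 35.60 ✓; |TS| = 72.94 ✓.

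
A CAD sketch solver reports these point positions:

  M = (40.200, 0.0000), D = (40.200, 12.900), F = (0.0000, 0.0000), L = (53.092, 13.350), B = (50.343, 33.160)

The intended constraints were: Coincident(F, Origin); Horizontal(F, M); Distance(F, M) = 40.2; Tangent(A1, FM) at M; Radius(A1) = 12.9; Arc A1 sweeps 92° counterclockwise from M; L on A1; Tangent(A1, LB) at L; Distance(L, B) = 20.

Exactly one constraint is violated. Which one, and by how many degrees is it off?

Tangent(A1, LB) at L — off by 5.90°.

F = (0.00, 0.00) ✓; F.y = 0.00, M.y = 0.00 ✓; |FM| = 40.20 ✓; ∠(DM, MF) = 90.00° ✓; |DM| = 12.90 ✓; bearing(D→L) − bearing(D→M) = 92.00° ✓; |DL| = 12.90 ✓; ∠(DL, LB) = 84.10° ✗; |LB| = 20.00 ✓.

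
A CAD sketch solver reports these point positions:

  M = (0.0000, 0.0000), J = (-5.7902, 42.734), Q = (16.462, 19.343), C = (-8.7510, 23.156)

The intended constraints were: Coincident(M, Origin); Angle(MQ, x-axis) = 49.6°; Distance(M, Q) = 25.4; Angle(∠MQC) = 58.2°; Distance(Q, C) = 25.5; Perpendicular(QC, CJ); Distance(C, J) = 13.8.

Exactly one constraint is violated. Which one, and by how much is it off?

Distance(C, J) = 13.8 — off by 6.00.

M = (0.00, 0.00) ✓; MQ at 49.60° ✓; |MQ| = 25.40 ✓; ∠MQC = 58.20° ✓; |QC| = 25.50 ✓; ∠(QC, CJ) = 90.00° ✓; |CJ| = 19.80 ✗.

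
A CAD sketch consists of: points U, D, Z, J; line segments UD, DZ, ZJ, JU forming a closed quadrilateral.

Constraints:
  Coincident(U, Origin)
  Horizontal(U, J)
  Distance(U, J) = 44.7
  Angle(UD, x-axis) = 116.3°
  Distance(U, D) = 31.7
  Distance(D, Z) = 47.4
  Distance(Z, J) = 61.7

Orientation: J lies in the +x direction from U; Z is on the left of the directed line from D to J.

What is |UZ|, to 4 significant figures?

62.27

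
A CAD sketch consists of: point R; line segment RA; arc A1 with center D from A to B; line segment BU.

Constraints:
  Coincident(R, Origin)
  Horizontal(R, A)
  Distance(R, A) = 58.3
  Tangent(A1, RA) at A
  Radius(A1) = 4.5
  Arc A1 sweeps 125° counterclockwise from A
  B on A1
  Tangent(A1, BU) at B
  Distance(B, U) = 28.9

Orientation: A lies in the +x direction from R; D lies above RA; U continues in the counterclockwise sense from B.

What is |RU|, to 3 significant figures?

54.8

On A1, A sits at bearing -90° from D; a 125° counterclockwise sweep puts B at bearing 35°, so B = D + 4.5·(cos 35°, sin 35°) = (62.0, 7.08). Tangency of A1 to BU means the radius DB is perpendicular to BU, so BU runs along (−sin 35°, cos 35°); with |BU| = 28.9, U = (45.4, 30.8). Then |RU| = |U − R| = 54.8.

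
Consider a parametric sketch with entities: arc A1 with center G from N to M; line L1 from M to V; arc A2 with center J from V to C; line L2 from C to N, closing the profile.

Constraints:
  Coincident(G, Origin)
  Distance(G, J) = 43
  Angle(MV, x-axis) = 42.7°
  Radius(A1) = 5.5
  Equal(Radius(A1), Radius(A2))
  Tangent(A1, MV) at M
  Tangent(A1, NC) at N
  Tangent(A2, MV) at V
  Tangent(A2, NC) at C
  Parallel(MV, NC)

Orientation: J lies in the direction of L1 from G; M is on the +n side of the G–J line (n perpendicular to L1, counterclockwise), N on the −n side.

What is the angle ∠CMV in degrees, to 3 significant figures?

14.3°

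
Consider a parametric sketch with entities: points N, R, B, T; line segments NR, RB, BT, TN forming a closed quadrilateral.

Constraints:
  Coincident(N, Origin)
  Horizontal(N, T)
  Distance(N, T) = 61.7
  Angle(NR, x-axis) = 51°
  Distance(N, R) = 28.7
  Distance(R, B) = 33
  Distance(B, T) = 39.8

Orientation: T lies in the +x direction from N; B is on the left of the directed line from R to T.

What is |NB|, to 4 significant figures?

60.34

N is at the origin; N and T share the same y with |NT| = 61.7 and T in +x, so T = (61.7, 0). NR runs at 51.0° with |NR| = 28.7, so R = (18.06, 22.30). B is determined by |RB| = 33.0 and |BT| = 39.8 together: it lies at the intersection of circle(R, 33.0) and circle(T, 39.8). With |RT| = 49.01, the foot of the radical line on RT is 19.45 from R and the perpendicular offset is √(33.0² − 19.45²) = 26.66. Taking the left-of-RT solution: B = (47.52, 37.19).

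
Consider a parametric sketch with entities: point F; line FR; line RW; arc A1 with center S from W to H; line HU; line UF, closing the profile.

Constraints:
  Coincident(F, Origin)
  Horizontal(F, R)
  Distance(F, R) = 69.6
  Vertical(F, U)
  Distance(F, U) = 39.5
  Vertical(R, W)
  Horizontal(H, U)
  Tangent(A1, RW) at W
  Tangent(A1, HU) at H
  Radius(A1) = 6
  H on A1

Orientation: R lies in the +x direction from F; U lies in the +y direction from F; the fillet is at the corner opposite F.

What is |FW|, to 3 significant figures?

77.2

F is at the origin; F and R share the same y with |FR| = 69.6 and R on the +x side, so R = (69.6, 0.00). F and U share the same x with |FU| = 39.5 and U on the +y side, so U = (0.00, 39.5). The virtual corner opposite F is at (69.6, 39.5). The tangent condition forces SW to be normal to RW and the tangent condition forces SH to be normal to HU, with radius 6.0, so the center S sits 6.0 in from both sides at S = (63.6, 33.5). That places the tangent points at W = (69.6, 33.5) on RW and H = (63.6, 39.5) on HU. Then |FW| = |W − F| = 77.2.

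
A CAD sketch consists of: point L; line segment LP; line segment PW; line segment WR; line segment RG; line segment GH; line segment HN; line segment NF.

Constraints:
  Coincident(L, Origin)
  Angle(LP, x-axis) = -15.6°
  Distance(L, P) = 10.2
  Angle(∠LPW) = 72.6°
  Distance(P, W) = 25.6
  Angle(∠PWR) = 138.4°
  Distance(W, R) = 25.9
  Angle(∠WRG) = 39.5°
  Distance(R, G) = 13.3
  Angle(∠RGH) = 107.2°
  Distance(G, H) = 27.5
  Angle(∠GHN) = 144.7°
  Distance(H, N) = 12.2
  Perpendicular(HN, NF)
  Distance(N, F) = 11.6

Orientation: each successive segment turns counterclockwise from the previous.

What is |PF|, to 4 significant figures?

43.22

∠GHN = 144.7° gives HN at 22.00° from the x-axis; with |HN| = 12.2, N = (30.20, 26.64). HN is perpendicular to NF, so NF runs at 112.0°; with |NF| = 11.6, F = (25.86, 37.39). Then |PF| = |F − P| = 43.22.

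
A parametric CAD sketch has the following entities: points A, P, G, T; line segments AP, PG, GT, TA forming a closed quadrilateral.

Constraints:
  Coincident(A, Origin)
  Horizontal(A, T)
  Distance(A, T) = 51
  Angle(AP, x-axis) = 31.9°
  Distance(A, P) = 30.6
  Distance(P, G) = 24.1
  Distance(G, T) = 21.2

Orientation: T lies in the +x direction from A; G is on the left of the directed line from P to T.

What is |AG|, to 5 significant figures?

53.883

A is at the origin; AT is horizontal with |AT| = 51.0 and T in +x, so T = (51.0, 0). AP runs at 31.9° with |AP| = 30.6, so P = (25.979, 16.170). G is determined by |PG| = 24.1 and |GT| = 21.2 together: it lies at the intersection of circle(P, 24.1) and circle(T, 21.2). With |PT| = 29.792, the foot of the radical line on PT is 17.101 from P and the perpendicular offset is √(24.1² − 17.101²) = 16.982. Taking the left-of-PT solution: G = (49.558, 21.151).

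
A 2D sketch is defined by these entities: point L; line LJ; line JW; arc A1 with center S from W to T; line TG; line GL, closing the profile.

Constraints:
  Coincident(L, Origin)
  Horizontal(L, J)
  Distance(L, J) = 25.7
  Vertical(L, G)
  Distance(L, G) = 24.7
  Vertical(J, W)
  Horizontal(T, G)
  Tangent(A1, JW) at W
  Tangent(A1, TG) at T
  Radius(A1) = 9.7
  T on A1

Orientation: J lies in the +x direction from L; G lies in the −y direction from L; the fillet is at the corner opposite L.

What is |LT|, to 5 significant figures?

29.429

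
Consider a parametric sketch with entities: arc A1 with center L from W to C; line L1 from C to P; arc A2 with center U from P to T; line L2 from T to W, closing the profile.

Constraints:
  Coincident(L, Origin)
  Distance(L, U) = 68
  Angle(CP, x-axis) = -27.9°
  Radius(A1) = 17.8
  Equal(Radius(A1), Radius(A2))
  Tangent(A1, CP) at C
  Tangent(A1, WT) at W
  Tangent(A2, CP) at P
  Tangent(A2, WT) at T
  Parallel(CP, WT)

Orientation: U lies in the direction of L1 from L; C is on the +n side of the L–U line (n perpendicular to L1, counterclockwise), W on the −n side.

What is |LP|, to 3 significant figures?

70.3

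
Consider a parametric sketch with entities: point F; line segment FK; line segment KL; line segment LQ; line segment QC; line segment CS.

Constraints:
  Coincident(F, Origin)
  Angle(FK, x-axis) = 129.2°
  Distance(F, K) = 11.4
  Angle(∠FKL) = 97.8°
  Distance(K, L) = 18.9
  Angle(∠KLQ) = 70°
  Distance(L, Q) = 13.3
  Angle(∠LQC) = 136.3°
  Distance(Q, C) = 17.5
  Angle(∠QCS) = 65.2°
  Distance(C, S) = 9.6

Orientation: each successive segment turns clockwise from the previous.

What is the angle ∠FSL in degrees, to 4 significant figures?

113.8°

F is at the origin; FK runs at 129.2° with length 11.4, so K = (-7.205, 8.834). ∠FKL = 97.8° gives KL at 47.00° from the x-axis; with |KL| = 18.9, L = (5.685, 22.66). ∠KLQ = 70.0° gives LQ at -63.00° from the x-axis; with |LQ| = 13.3, Q = (11.72, 10.81). ∠LQC = 136.3° gives QC at -106.7° from the x-axis; with |QC| = 17.5, C = (6.694, -5.955). ∠QCS = 65.2° gives CS at 138.5° from the x-axis; with |CS| = 9.6, S = (-0.4961, 0.4058). Then cos ∠FSL = SF·SL / (|SF||SL|), giving 113.8°.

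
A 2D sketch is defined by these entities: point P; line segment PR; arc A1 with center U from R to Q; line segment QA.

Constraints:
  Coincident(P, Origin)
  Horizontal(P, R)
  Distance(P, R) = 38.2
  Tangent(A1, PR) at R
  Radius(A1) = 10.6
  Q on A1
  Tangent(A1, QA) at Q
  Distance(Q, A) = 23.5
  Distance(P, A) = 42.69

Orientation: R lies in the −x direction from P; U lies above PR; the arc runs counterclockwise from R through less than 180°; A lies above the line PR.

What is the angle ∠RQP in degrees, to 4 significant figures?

116.4°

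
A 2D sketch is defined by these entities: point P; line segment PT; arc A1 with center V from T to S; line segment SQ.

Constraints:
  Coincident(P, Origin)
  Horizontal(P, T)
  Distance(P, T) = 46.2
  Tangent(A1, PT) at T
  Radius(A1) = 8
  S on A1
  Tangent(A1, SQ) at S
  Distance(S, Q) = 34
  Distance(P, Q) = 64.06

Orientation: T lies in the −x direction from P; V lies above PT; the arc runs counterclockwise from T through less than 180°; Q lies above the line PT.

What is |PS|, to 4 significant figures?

39.80

Checks: |VS| = 8.000 ✓; ∠(VS, SQ) = 90.00° ✓; |SQ| = 34.00 ✓; |PQ| = 64.06 ✓.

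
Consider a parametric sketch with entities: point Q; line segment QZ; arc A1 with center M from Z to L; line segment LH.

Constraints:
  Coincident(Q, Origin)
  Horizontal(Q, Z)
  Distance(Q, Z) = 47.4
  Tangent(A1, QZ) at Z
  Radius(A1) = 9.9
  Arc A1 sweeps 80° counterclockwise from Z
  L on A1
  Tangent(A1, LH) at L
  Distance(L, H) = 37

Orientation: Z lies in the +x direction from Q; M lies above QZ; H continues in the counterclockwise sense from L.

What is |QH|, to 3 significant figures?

77.7

Q is at the origin; Q and Z share the same y with |QZ| = 47.4 and Z on the +x side, so Z = (47.4, 0.00). The tangent condition forces MZ to be normal to QZ, so M = Z + (0, 9.9) = (47.4, 9.90). On A1, Z sits at bearing -90° from M; an 80° counterclockwise sweep puts L at bearing -10°, so L = M + 9.9·(cos -10°, sin -10°) = (57.1, 8.18). Tangency of A1 to LH means the radius ML is perpendicular to LH, so LH runs along (−sin -10°, cos -10°); with |LH| = 37.0, H = (63.6, 44.6). Then |QH| = |H − Q| = 77.7.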